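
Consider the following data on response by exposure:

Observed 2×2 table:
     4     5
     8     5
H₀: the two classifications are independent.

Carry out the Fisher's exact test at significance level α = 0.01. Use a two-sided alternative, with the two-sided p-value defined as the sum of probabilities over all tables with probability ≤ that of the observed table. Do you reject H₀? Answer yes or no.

reject H₀: no

Margins: r₁=9, r₂=13, c₁=12, c₂=10, n=22
p_obs = C(9,4)·C(13,8)/C(22,12); sum pmf over tables with pmf ≤ p_obs
p-value (two-sided) = 0.66563
At α=0.01: p ≥ α → fail to reject H₀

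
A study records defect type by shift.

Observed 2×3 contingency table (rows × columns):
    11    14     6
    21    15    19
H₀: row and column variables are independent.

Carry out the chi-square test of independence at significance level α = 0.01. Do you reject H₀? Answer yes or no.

reject H₀: no

Row totals [31, 55], col totals [32, 29, 25], n=86
χ² = (11−11.53)²/11.53 + (14−10.45)²/10.45 + (6−9.01)²/9.01 + (21−20.47)²/20.47 + (15−18.55)²/18.55 + (19−15.99)²/15.99 = 3.4939
df = 2
p-value (upper-tail) = 0.17430
At α=0.01: p ≥ α → fail to reject H₀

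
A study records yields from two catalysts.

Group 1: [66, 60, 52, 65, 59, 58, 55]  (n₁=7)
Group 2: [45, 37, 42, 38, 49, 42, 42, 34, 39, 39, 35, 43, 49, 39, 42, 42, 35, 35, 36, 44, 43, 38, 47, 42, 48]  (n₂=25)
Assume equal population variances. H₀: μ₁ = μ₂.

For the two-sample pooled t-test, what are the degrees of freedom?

df = n₁ + n₂ − 2 = 7 + 25 − 2 = 30

degrees of freedom = 30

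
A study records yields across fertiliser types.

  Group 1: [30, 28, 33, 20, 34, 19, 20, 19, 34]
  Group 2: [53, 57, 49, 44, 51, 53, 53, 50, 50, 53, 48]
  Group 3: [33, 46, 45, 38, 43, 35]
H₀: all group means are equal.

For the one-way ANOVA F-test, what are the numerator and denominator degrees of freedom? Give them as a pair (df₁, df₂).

k = 3 groups, N = 26 total
df = (k−1, N−k) = (3−1, 26−3) = (2, 23)

degrees of freedom = [2, 23]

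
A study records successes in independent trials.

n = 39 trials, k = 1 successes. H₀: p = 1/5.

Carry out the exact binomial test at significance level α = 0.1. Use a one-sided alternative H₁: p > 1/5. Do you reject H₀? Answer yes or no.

reject H₀: no

Exact binomial: n=39, k=1, p₀=1/5=0.2000
P(X≥1) from Σ C(n,i)·p₀^i·(1−p₀)^(n−i)
p-value (one-sided, H₁ greater) = 0.99983
At α=0.1: p ≥ α → fail to reject H₀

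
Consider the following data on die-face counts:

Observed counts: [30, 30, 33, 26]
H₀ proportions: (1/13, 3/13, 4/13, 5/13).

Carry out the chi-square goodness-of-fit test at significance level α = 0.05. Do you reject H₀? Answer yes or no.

n = 119; E_i = n·p_i = [9.15, 27.46, 36.62, 45.77]
χ² = (30−9.15)²/9.15 + (30−27.46)²/27.46 + (33−36.62)²/36.62 + (26−45.77)²/45.77 = 56.6038
df = 3
p-value (upper-tail) = 0.00000
At α=0.05: p < α → reject H₀

reject H₀: yes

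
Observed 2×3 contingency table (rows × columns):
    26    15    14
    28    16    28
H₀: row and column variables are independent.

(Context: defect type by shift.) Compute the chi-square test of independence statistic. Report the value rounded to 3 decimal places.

Row totals [55, 72], col totals [54, 31, 42], n=127
χ² = (26−23.39)²/23.39 + (15−13.43)²/13.43 + (14−18.19)²/18.19 + (28−30.61)²/30.61 + (16−17.57)²/17.57 + (28−23.81)²/23.81 = 2.5430
df = 2

test statistic = 2.543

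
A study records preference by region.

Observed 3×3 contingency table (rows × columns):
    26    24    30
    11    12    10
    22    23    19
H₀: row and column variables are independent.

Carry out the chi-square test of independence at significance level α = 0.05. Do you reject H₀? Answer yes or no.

Row totals [80, 33, 64], col totals [59, 59, 59], n=177
χ² = (26−26.67)²/26.67 + (24−26.67)²/26.67 + (30−26.67)²/26.67 + (11−11.00)²/11.00 + (12−11.00)²/11.00 + (10−11.00)²/11.00 + (22−21.33)²/21.33 + (23−21.33)²/21.33 + (19−21.33)²/21.33 = 1.2881
df = 4
p-value (upper-tail) = 0.86340
At α=0.05: p ≥ α → fail to reject H₀

reject H₀: no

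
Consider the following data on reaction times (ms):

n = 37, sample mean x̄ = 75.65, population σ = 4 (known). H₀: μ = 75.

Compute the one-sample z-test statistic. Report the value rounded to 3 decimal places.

test statistic = 0.988

SE = σ/√n = 4/√37 = 0.6576
z = (x̄−μ₀)/SE = (75.65−75)/0.6576 = 0.9884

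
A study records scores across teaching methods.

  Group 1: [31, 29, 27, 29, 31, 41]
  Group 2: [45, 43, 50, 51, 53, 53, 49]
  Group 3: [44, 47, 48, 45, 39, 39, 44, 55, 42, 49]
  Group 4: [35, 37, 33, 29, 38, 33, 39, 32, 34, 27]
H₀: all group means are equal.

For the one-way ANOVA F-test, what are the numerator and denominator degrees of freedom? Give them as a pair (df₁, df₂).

degrees of freedom = [3, 29]

k = 4 groups, N = 33 total
df = (k−1, N−k) = (4−1, 33−4) = (3, 29)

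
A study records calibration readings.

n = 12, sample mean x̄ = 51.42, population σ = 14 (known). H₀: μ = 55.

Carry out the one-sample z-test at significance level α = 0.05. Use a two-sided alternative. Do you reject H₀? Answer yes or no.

SE = σ/√n = 14/√12 = 4.0415
z = (x̄−μ₀)/SE = (51.42−55)/4.0415 = -0.8858
p-value (two-sided) = 0.37571
At α=0.05: p ≥ α → fail to reject H₀

reject H₀: no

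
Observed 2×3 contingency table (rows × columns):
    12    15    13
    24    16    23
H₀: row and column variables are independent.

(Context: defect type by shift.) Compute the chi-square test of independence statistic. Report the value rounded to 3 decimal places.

test statistic = 1.762

Row totals [40, 63], col totals [36, 31, 36], n=103
χ² = (12−13.98)²/13.98 + (15−12.04)²/12.04 + (13−13.98)²/13.98 + (24−22.02)²/22.02 + (16−18.96)²/18.96 + (23−22.02)²/22.02 = 1.7620
df = 2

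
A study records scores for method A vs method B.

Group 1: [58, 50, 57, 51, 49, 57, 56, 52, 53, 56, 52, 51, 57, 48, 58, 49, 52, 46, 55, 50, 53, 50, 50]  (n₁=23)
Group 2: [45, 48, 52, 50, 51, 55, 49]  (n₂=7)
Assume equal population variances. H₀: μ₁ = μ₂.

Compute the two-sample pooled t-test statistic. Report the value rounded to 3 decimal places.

x̄₁=52.609, s₁=3.500, n₁=23
x̄₂=50.000, s₂=3.162, n₂=7
s_p² = [22·3.500² + 6·3.162²]/28 = 11.7671
SE = √(s_p²·(1/23+1/7)) = 1.4808
t = (52.609−50.000)/1.4808 = 1.7617
df = 28

test statistic = 1.762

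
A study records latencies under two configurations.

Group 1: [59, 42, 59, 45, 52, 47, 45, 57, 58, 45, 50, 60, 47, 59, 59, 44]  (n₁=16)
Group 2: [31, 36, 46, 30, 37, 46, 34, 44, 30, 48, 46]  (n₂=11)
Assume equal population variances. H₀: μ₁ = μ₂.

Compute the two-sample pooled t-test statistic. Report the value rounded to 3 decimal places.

test statistic = 4.728

x̄₁=51.750, s₁=6.758, n₁=16
x̄₂=38.909, s₂=7.190, n₂=11
s_p² = [15·6.758² + 10·7.190²]/25 = 48.0764
SE = √(s_p²·(1/16+1/11)) = 2.7158
t = (51.750−38.909)/2.7158 = 4.7283
df = 25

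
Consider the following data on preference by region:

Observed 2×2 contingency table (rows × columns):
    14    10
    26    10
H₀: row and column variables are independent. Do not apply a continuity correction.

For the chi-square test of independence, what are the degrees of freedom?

degrees of freedom = 1

df = (r−1)(c−1) = (2−1)·(2−1) = 1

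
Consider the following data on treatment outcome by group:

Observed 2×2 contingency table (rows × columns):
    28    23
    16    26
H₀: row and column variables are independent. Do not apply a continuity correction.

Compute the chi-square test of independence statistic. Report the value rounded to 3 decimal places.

test statistic = 2.610

Row totals [51, 42], col totals [44, 49], n=93
χ² = (28−24.13)²/24.13 + (23−26.87)²/26.87 + (16−19.87)²/19.87 + (26−22.13)²/22.13 = 2.6099
df = 1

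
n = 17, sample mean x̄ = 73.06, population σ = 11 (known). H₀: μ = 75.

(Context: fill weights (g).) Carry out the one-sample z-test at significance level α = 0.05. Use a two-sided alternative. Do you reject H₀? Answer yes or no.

reject H₀: no

SE = σ/√n = 11/√17 = 2.6679
z = (x̄−μ₀)/SE = (73.06−75)/2.6679 = -0.7272
p-value (two-sided) = 0.46712
At α=0.05: p ≥ α → fail to reject H₀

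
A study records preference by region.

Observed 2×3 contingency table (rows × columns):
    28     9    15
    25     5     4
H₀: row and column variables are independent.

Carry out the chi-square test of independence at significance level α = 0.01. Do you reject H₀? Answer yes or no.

reject H₀: no

Row totals [52, 34], col totals [53, 14, 19], n=86
χ² = (28−32.05)²/32.05 + (9−8.47)²/8.47 + (15−11.49)²/11.49 + (25−20.95)²/20.95 + (5−5.53)²/5.53 + (4−7.51)²/7.51 = 4.0929
df = 2
p-value (upper-tail) = 0.12919
At α=0.01: p ≥ α → fail to reject H₀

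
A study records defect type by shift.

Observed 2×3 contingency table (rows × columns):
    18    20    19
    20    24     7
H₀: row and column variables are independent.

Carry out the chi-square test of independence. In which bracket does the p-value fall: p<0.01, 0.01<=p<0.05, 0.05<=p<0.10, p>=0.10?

Row totals [57, 51], col totals [38, 44, 26], n=108
χ² = (18−20.06)²/20.06 + (20−23.22)²/23.22 + (19−13.72)²/13.72 + (20−17.94)²/17.94 + (24−20.78)²/20.78 + (7−12.28)²/12.28 = 5.6916
df = 2
p-value (upper-tail) = 0.05809
→ bracket: 0.05<=p<0.10

p-value bracket: 0.05<=p<0.10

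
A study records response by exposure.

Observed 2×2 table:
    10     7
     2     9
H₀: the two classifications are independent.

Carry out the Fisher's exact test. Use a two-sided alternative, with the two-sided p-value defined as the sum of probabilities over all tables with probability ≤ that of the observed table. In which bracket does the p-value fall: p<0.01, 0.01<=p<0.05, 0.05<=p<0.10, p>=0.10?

p-value bracket: 0.05<=p<0.10

Margins: r₁=17, r₂=11, c₁=12, c₂=16, n=28
p_obs = C(17,10)·C(11,2)/C(28,12); sum pmf over tables with pmf ≤ p_obs
p-value (two-sided) = 0.05403
→ bracket: 0.05<=p<0.10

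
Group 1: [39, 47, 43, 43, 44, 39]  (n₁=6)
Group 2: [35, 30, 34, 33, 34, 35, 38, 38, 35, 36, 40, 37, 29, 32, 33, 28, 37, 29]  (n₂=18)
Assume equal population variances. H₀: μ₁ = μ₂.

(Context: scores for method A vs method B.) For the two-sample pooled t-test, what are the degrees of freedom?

degrees of freedom = 22

df = n₁ + n₂ − 2 = 6 + 18 − 2 = 22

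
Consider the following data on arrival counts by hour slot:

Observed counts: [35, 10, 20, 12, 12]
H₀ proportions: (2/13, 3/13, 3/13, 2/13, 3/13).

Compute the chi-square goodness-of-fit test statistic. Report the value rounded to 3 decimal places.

test statistic = 42.339

n = 89; E_i = n·p_i = [13.69, 20.54, 20.54, 13.69, 20.54]
χ² = (35−13.69)²/13.69 + (10−20.54)²/20.54 + (20−20.54)²/20.54 + (12−13.69)²/13.69 + (12−20.54)²/20.54 = 42.3390
df = 4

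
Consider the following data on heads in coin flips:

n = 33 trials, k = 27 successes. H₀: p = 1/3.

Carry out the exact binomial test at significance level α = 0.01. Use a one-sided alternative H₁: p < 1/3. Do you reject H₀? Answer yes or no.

reject H₀: no

Exact binomial: n=33, k=27, p₀=1/3=0.3333
P(X≤27) from Σ C(n,i)·p₀^i·(1−p₀)^(n−i)
p-value (one-sided, H₁ less) = 1.00000
At α=0.01: p ≥ α → fail to reject H₀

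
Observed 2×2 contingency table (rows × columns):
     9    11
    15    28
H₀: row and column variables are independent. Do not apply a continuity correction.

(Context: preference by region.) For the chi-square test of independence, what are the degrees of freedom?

degrees of freedom = 1

df = (r−1)(c−1) = (2−1)·(2−1) = 1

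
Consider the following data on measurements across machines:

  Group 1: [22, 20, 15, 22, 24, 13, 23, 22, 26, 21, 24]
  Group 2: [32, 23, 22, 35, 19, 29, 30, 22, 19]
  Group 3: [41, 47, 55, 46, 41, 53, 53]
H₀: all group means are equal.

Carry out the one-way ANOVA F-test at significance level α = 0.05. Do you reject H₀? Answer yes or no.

reject H₀: yes

Group means [21.09, 25.67, 48.00], grand mean 29.593
SSB = Σnᵢ(x̄ᵢ−x̄)² = 3305.609; SSW = ΣΣ(x−x̄ᵢ)² = 632.909
MSB = 3305.609/2 = 1652.8047; MSW = 632.909/24 = 26.3712
F = MSB/MSW = 62.6746
df = (2, 24)
p-value (upper-tail) = 0.00000
At α=0.05: p < α → reject H₀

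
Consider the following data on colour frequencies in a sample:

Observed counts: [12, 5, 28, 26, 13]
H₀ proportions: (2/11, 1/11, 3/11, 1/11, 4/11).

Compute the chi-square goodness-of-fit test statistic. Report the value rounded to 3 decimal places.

n = 84; E_i = n·p_i = [15.27, 7.64, 22.91, 7.64, 30.55]
χ² = (12−15.27)²/15.27 + (5−7.64)²/7.64 + (28−22.91)²/22.91 + (26−7.64)²/7.64 + (13−30.55)²/30.55 = 56.9812
df = 4

test statistic = 56.981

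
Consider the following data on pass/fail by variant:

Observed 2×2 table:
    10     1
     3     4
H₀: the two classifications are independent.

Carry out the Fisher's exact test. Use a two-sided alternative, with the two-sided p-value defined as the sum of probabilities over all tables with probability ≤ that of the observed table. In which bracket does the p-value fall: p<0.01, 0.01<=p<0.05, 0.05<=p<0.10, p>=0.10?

p-value bracket: 0.01<=p<0.05

Margins: r₁=11, r₂=7, c₁=13, c₂=5, n=18
p_obs = C(11,10)·C(7,3)/C(18,13); sum pmf over tables with pmf ≤ p_obs
p-value (two-sided) = 0.04739
→ bracket: 0.01<=p<0.05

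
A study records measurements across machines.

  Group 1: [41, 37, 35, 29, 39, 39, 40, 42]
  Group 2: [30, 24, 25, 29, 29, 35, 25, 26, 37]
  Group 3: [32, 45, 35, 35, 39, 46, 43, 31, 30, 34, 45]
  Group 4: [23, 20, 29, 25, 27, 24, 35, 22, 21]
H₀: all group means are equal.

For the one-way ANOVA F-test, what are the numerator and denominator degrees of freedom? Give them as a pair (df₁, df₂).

k = 4 groups, N = 37 total
df = (k−1, N−k) = (4−1, 37−4) = (3, 33)

degrees of freedom = [3, 33]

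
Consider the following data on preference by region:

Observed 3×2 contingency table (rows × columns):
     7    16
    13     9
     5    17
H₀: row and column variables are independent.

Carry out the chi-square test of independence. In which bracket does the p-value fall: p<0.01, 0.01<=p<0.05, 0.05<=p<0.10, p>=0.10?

Row totals [23, 22, 22], col totals [25, 42], n=67
χ² = (7−8.58)²/8.58 + (16−14.42)²/14.42 + (13−8.21)²/8.21 + (9−13.79)²/13.79 + (5−8.21)²/8.21 + (17−13.79)²/13.79 = 6.9270
df = 2
p-value (upper-tail) = 0.03132
→ bracket: 0.01<=p<0.05

p-value bracket: 0.01<=p<0.05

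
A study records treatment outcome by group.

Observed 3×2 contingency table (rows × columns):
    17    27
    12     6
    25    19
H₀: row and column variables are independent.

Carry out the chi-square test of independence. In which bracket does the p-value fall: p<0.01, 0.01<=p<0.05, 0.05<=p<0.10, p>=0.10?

p-value bracket: 0.05<=p<0.10

Row totals [44, 18, 44], col totals [54, 52], n=106
χ² = (17−22.42)²/22.42 + (27−21.58)²/21.58 + (12−9.17)²/9.17 + (6−8.83)²/8.83 + (25−22.42)²/22.42 + (19−21.58)²/21.58 = 5.0550
df = 2
p-value (upper-tail) = 0.07986
→ bracket: 0.05<=p<0.10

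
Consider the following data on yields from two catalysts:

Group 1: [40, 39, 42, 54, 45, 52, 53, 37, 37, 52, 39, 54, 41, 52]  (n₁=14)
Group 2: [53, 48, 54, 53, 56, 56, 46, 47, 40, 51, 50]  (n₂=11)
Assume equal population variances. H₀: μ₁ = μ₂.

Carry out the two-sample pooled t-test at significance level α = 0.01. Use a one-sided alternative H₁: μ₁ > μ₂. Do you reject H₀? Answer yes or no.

reject H₀: no

x̄₁=45.500, s₁=6.903, n₁=14
x̄₂=50.364, s₂=4.843, n₂=11
s_p² = [13·6.903² + 10·4.843²]/23 = 37.1324
SE = √(s_p²·(1/14+1/11)) = 2.4552
t = (45.500−50.364)/2.4552 = -1.9810
df = 23
p-value (one-sided, H₁ greater) = 0.97016
At α=0.01: p ≥ α → fail to reject H₀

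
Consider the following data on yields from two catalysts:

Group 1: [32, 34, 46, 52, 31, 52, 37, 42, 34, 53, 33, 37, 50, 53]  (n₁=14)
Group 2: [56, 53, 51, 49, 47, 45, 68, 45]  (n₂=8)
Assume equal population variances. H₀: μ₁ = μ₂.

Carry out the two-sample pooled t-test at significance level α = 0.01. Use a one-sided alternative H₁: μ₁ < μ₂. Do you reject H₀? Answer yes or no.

x̄₁=41.857, s₁=8.778, n₁=14
x̄₂=51.750, s₂=7.611, n₂=8
s_p² = [13·8.778² + 7·7.611²]/20 = 70.3607
SE = √(s_p²·(1/14+1/8)) = 3.7176
t = (41.857−51.750)/3.7176 = -2.6611
df = 20
p-value (one-sided, H₁ less) = 0.00750
At α=0.01: p < α → reject H₀

reject H₀: yes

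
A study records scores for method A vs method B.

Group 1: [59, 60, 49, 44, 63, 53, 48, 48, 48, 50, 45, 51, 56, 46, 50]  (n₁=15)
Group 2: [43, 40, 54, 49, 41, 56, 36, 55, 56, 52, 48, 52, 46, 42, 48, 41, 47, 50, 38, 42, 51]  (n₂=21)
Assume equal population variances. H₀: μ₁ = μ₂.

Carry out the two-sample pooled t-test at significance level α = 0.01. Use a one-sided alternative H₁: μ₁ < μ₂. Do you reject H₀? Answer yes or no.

x̄₁=51.333, s₁=5.728, n₁=15
x̄₂=47.000, s₂=6.107, n₂=21
s_p² = [14·5.728² + 20·6.107²]/34 = 35.4510
SE = √(s_p²·(1/15+1/21)) = 2.0128
t = (51.333−47.000)/2.0128 = 2.1528
df = 34
p-value (one-sided, H₁ less) = 0.98074
At α=0.01: p ≥ α → fail to reject H₀

reject H₀: no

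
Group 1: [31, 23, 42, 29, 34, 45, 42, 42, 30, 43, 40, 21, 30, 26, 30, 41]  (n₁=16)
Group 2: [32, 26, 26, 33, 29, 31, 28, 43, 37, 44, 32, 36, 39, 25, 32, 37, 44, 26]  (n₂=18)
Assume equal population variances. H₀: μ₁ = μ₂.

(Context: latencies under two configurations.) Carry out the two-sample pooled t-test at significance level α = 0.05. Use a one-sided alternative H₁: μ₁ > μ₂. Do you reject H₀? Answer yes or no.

reject H₀: no

x̄₁=34.312, s₁=7.804, n₁=16
x̄₂=33.333, s₂=6.306, n₂=18
s_p² = [15·7.804² + 17·6.306²]/32 = 49.6699
SE = √(s_p²·(1/16+1/18)) = 2.4215
t = (34.312−33.333)/2.4215 = 0.4044
df = 32
p-value (one-sided, H₁ greater) = 0.34432
At α=0.05: p ≥ α → fail to reject H₀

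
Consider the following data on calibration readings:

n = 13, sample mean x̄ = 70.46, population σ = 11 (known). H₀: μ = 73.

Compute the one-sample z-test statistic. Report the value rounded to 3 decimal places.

SE = σ/√n = 11/√13 = 3.0509
z = (x̄−μ₀)/SE = (70.46−73)/3.0509 = -0.8326

test statistic = -0.833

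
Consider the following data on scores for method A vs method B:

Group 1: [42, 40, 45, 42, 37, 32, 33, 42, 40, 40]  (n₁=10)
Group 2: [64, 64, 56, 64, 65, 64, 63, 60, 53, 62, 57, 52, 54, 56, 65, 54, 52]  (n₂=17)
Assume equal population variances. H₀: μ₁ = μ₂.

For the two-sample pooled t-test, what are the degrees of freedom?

degrees of freedom = 25

df = n₁ + n₂ − 2 = 10 + 17 − 2 = 25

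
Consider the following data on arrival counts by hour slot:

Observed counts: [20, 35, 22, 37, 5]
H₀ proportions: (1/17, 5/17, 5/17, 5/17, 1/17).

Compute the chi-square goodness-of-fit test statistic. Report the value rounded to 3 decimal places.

test statistic = 29.657

n = 119; E_i = n·p_i = [7.00, 35.00, 35.00, 35.00, 7.00]
χ² = (20−7.00)²/7.00 + (35−35.00)²/35.00 + (22−35.00)²/35.00 + (37−35.00)²/35.00 + (5−7.00)²/7.00 = 29.6571
df = 4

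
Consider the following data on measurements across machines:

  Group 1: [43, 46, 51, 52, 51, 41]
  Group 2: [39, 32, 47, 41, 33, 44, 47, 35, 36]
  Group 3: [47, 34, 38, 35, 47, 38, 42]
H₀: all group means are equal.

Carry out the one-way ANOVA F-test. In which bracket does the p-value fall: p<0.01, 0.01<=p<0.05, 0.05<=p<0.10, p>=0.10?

p-value bracket: 0.01<=p<0.05

Group means [47.33, 39.33, 40.14], grand mean 41.773
SSB = Σnᵢ(x̄ᵢ−x̄)² = 257.673; SSW = ΣΣ(x−x̄ᵢ)² = 546.190
MSB = 257.673/2 = 128.8366; MSW = 546.190/19 = 28.7469
F = MSB/MSW = 4.4818
df = (2, 19)
p-value (upper-tail) = 0.02544
→ bracket: 0.01<=p<0.05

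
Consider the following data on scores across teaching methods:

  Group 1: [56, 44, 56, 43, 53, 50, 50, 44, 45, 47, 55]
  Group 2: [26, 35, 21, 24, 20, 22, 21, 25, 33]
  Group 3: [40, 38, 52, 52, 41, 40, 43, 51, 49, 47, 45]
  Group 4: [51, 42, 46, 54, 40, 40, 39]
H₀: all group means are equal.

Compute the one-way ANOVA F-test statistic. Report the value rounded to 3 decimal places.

test statistic = 38.329

Group means [49.36, 25.22, 45.27, 44.57], grand mean 41.579
SSB = Σnᵢ(x̄ᵢ−x̄)² = 3287.266; SSW = ΣΣ(x−x̄ᵢ)² = 971.997
MSB = 3287.266/3 = 1095.7553; MSW = 971.997/34 = 28.5882
F = MSB/MSW = 38.3290
df = (3, 34)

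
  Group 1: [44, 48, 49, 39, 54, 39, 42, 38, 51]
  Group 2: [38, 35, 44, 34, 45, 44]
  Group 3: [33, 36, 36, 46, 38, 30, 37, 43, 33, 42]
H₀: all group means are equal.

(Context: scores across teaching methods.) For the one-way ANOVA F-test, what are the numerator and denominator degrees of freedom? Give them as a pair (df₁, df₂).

k = 3 groups, N = 25 total
df = (k−1, N−k) = (3−1, 25−3) = (2, 22)

degrees of freedom = [2, 22]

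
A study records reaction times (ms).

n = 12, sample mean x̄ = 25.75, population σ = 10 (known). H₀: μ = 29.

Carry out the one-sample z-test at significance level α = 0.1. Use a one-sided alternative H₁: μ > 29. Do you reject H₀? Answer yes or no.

reject H₀: no

SE = σ/√n = 10/√12 = 2.8868
z = (x̄−μ₀)/SE = (25.75−29)/2.8868 = -1.1258
p-value (one-sided, H₁ greater) = 0.86988
At α=0.1: p ≥ α → fail to reject H₀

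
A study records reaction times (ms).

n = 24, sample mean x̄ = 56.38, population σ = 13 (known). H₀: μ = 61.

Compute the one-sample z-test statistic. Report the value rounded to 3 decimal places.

SE = σ/√n = 13/√24 = 2.6536
z = (x̄−μ₀)/SE = (56.38−61)/2.6536 = -1.7410

test statistic = -1.741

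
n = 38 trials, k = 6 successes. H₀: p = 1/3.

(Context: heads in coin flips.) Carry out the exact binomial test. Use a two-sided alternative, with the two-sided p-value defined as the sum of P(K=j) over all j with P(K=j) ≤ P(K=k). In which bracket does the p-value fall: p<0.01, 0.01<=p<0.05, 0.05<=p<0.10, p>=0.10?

p-value bracket: 0.01<=p<0.05

Exact binomial: n=38, k=6, p₀=1/3=0.3333
P(X=j) = C(n,j)·p₀^j·(1−p₀)^(n−j); p = Σ P(X=j) over j with P(X=j) ≤ P(X=6)
p-value (two-sided) = 0.02409
→ bracket: 0.01<=p<0.05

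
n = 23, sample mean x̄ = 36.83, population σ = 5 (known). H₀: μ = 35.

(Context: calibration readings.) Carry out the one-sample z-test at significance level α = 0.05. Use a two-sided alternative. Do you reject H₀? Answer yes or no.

SE = σ/√n = 5/√23 = 1.0426
z = (x̄−μ₀)/SE = (36.83−35)/1.0426 = 1.7553
p-value (two-sided) = 0.07921
At α=0.05: p ≥ α → fail to reject H₀

reject H₀: no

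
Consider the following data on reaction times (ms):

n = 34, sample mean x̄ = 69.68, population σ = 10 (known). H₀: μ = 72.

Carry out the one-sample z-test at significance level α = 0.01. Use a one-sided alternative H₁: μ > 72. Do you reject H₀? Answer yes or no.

reject H₀: no

SE = σ/√n = 10/√34 = 1.7150
z = (x̄−μ₀)/SE = (69.68−72)/1.7150 = -1.3528
p-value (one-sided, H₁ greater) = 0.91194
At α=0.01: p ≥ α → fail to reject H₀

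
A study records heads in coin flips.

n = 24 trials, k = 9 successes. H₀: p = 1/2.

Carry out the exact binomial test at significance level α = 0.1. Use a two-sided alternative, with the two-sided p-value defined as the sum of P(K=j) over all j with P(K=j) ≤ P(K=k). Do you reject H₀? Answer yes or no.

Exact binomial: n=24, k=9, p₀=1/2=0.5000
P(X=j) = C(n,j)·p₀^j·(1−p₀)^(n−j); p = Σ P(X=j) over j with P(X=j) ≤ P(X=9)
p-value (two-sided) = 0.30746
At α=0.1: p ≥ α → fail to reject H₀

reject H₀: no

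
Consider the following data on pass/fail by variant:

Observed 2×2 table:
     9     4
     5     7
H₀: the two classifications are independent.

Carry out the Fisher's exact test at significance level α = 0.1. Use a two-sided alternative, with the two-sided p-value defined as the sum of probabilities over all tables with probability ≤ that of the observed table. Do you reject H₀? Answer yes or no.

Margins: r₁=13, r₂=12, c₁=14, c₂=11, n=25
p_obs = C(13,9)·C(12,5)/C(25,14); sum pmf over tables with pmf ≤ p_obs
p-value (two-sided) = 0.23774
At α=0.1: p ≥ α → fail to reject H₀

reject H₀: no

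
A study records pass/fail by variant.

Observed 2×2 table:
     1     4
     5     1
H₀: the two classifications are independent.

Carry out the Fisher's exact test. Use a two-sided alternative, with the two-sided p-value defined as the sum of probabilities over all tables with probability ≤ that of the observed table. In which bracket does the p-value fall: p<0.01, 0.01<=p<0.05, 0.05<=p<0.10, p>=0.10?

p-value bracket: 0.05<=p<0.10

Margins: r₁=5, r₂=6, c₁=6, c₂=5, n=11
p_obs = C(5,1)·C(6,5)/C(11,6); sum pmf over tables with pmf ≤ p_obs
p-value (two-sided) = 0.08009
→ bracket: 0.05<=p<0.10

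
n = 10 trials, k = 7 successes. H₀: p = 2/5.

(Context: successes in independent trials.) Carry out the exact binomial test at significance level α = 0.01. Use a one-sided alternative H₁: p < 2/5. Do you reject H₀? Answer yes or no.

reject H₀: no

Exact binomial: n=10, k=7, p₀=2/5=0.4000
P(X≤7) from Σ C(n,i)·p₀^i·(1−p₀)^(n−i)
p-value (one-sided, H₁ less) = 0.98771
At α=0.01: p ≥ α → fail to reject H₀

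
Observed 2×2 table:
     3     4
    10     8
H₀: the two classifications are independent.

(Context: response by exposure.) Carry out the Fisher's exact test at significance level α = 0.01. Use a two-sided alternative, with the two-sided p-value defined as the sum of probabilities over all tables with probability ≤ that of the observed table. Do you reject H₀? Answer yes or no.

reject H₀: no

Margins: r₁=7, r₂=18, c₁=13, c₂=12, n=25
p_obs = C(7,3)·C(18,10)/C(25,13); sum pmf over tables with pmf ≤ p_obs
p-value (two-sided) = 0.67277
At α=0.01: p ≥ α → fail to reject H₀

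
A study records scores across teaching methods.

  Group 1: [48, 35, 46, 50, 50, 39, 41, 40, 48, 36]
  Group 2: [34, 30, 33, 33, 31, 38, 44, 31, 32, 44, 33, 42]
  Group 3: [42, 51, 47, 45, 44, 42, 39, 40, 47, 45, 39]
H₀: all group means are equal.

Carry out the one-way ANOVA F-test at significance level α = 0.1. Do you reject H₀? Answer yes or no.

reject H₀: yes

Group means [43.30, 35.42, 43.73], grand mean 40.576
SSB = Σnᵢ(x̄ᵢ−x̄)² = 502.862; SSW = ΣΣ(x−x̄ᵢ)² = 737.198
MSB = 502.862/2 = 251.4311; MSW = 737.198/30 = 24.5733
F = MSB/MSW = 10.2319
df = (2, 30)
p-value (upper-tail) = 0.00041
At α=0.1: p < α → reject H₀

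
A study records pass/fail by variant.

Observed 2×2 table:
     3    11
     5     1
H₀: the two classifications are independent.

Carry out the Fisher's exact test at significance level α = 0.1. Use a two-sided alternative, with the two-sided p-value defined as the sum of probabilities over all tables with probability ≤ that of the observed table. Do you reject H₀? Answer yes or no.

reject H₀: yes

Margins: r₁=14, r₂=6, c₁=8, c₂=12, n=20
p_obs = C(14,3)·C(6,5)/C(20,8); sum pmf over tables with pmf ≤ p_obs
p-value (two-sided) = 0.01806
At α=0.1: p < α → reject H₀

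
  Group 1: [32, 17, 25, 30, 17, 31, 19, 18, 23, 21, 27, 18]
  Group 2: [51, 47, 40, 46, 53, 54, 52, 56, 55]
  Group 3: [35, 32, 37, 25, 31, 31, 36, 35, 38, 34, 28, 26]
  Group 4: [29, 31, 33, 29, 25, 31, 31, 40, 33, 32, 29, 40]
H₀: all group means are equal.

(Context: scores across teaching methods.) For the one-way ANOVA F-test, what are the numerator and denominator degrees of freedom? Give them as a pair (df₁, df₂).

k = 4 groups, N = 45 total
df = (k−1, N−k) = (4−1, 45−4) = (3, 41)

degrees of freedom = [3, 41]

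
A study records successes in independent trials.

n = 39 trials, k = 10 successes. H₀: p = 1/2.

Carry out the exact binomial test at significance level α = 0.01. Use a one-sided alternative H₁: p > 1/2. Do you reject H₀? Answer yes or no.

Exact binomial: n=39, k=10, p₀=1/2=0.5000
P(X≥10) from Σ C(n,i)·p₀^i·(1−p₀)^(n−i)
p-value (one-sided, H₁ greater) = 0.99947
At α=0.01: p ≥ α → fail to reject H₀

reject H₀: no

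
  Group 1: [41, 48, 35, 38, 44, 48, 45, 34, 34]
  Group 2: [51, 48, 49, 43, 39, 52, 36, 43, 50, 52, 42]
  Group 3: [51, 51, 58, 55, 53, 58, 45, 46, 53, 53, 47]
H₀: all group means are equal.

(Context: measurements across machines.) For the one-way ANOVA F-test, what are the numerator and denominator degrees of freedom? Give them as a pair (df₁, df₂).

k = 3 groups, N = 31 total
df = (k−1, N−k) = (3−1, 31−3) = (2, 28)

degrees of freedom = [2, 28]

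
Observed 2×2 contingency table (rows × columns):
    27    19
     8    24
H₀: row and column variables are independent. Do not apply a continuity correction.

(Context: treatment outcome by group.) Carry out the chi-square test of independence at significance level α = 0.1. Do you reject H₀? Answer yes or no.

Row totals [46, 32], col totals [35, 43], n=78
χ² = (27−20.64)²/20.64 + (19−25.36)²/25.36 + (8−14.36)²/14.36 + (24−17.64)²/17.64 = 8.6619
df = 1
p-value (upper-tail) = 0.00325
At α=0.1: p < α → reject H₀

reject H₀: yes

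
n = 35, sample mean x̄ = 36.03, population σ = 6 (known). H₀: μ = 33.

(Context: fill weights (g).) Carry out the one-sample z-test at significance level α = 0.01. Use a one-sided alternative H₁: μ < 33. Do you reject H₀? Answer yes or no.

SE = σ/√n = 6/√35 = 1.0142
z = (x̄−μ₀)/SE = (36.03−33)/1.0142 = 2.9876
p-value (one-sided, H₁ less) = 0.99859
At α=0.01: p ≥ α → fail to reject H₀

reject H₀: no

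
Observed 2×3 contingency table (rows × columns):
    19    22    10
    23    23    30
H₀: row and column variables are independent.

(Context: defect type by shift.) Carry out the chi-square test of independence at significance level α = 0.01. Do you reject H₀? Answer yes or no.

reject H₀: no

Row totals [51, 76], col totals [42, 45, 40], n=127
χ² = (19−16.87)²/16.87 + (22−18.07)²/18.07 + (10−16.06)²/16.06 + (23−25.13)²/25.13 + (23−26.93)²/26.93 + (30−23.94)²/23.94 = 5.7029
df = 2
p-value (upper-tail) = 0.05776
At α=0.01: p ≥ α → fail to reject H₀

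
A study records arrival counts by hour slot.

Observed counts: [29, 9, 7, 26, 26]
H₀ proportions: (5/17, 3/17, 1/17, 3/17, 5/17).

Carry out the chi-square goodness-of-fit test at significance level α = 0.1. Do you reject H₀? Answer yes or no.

n = 97; E_i = n·p_i = [28.53, 17.12, 5.71, 17.12, 28.53]
χ² = (29−28.53)²/28.53 + (9−17.12)²/17.12 + (7−5.71)²/5.71 + (26−17.12)²/17.12 + (26−28.53)²/28.53 = 8.9842
df = 4
p-value (upper-tail) = 0.06150
At α=0.1: p < α → reject H₀

reject H₀: yes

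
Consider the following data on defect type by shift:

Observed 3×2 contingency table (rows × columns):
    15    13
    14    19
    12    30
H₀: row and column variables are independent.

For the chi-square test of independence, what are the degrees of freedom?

df = (r−1)(c−1) = (3−1)·(2−1) = 2

degrees of freedom = 2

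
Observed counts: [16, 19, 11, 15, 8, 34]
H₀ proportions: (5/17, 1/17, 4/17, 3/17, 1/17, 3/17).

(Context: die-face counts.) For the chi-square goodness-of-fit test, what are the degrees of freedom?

df = k − 1 = 6 − 1 = 5

degrees of freedom = 5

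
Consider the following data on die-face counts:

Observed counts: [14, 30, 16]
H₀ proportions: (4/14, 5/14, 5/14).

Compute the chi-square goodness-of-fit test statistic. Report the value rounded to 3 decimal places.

n = 60; E_i = n·p_i = [17.14, 21.43, 21.43]
χ² = (14−17.14)²/17.14 + (30−21.43)²/21.43 + (16−21.43)²/21.43 = 5.3800
df = 2

test statistic = 5.380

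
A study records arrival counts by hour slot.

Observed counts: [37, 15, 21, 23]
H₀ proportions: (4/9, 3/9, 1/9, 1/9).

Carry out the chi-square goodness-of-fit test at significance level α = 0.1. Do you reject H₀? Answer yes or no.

reject H₀: yes

n = 96; E_i = n·p_i = [42.67, 32.00, 10.67, 10.67]
χ² = (37−42.67)²/42.67 + (15−32.00)²/32.00 + (21−10.67)²/10.67 + (23−10.67)²/10.67 = 34.0547
df = 3
p-value (upper-tail) = 0.00000
At α=0.1: p < α → reject H₀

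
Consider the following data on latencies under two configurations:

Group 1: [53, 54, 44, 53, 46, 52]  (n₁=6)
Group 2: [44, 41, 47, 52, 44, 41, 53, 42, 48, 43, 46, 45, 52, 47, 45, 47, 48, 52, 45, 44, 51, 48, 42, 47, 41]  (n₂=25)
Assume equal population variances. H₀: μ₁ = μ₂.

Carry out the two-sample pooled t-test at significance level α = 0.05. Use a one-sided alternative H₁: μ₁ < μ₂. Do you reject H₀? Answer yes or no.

reject H₀: no

x̄₁=50.333, s₁=4.227, n₁=6
x̄₂=46.200, s₂=3.697, n₂=25
s_p² = [5·4.227² + 24·3.697²]/29 = 14.3908
SE = √(s_p²·(1/6+1/25)) = 1.7246
t = (50.333−46.200)/1.7246 = 2.3967
df = 29
p-value (one-sided, H₁ less) = 0.98840
At α=0.05: p ≥ α → fail to reject H₀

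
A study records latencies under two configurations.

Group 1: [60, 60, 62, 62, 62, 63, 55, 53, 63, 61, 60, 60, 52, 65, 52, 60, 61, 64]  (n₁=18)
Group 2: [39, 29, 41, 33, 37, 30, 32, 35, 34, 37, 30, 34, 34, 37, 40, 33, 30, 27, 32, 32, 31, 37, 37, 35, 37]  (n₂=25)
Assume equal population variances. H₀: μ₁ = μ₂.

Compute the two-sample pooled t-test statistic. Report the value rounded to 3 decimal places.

test statistic = 21.940

x̄₁=59.722, s₁=4.012, n₁=18
x̄₂=34.120, s₂=3.598, n₂=25
s_p² = [17·4.012² + 24·3.598²]/41 = 14.2500
SE = √(s_p²·(1/18+1/25)) = 1.1669
t = (59.722−34.120)/1.1669 = 21.9403
df = 41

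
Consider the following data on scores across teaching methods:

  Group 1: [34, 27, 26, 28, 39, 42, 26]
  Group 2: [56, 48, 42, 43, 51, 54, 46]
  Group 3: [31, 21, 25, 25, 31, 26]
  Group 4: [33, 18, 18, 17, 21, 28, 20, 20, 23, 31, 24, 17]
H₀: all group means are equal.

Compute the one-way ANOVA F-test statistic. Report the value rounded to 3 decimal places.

Group means [31.71, 48.57, 26.50, 22.50], grand mean 30.969
SSB = Σnᵢ(x̄ᵢ−x̄)² = 3153.326; SSW = ΣΣ(x−x̄ᵢ)² = 843.643
MSB = 3153.326/3 = 1051.1086; MSW = 843.643/28 = 30.1301
F = MSB/MSW = 34.8857
df = (3, 28)

test statistic = 34.886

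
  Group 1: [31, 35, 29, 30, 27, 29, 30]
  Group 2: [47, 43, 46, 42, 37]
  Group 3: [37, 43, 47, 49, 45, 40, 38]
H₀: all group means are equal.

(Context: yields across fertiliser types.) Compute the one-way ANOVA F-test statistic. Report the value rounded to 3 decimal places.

Group means [30.14, 43.00, 42.71], grand mean 38.158
SSB = Σnᵢ(x̄ᵢ−x̄)² = 712.241; SSW = ΣΣ(x−x̄ᵢ)² = 224.286
MSB = 712.241/2 = 356.1203; MSW = 224.286/16 = 14.0179
F = MSB/MSW = 25.4048
df = (2, 16)

test statistic = 25.405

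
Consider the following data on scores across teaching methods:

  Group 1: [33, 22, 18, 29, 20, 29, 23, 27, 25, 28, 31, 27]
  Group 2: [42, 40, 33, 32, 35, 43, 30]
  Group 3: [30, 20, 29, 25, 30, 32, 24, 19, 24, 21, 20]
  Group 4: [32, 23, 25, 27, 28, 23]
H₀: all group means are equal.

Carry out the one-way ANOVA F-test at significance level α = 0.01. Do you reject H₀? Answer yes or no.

reject H₀: yes

Group means [26.00, 36.43, 24.91, 26.33], grand mean 27.750
SSB = Σnᵢ(x̄ᵢ−x̄)² = 664.793; SSW = ΣΣ(x−x̄ᵢ)² = 663.957
MSB = 664.793/3 = 221.5978; MSW = 663.957/32 = 20.7486
F = MSB/MSW = 10.6801
df = (3, 32)
p-value (upper-tail) = 0.00005
At α=0.01: p < α → reject H₀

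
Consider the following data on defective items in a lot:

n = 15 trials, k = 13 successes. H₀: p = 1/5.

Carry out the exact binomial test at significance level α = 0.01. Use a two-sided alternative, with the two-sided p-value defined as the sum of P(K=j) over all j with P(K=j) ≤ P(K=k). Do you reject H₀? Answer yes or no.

reject H₀: yes

Exact binomial: n=15, k=13, p₀=1/5=0.2000
P(X=j) = C(n,j)·p₀^j·(1−p₀)^(n−j); p = Σ P(X=j) over j with P(X=j) ≤ P(X=13)
p-value (two-sided) = 0.00000
At α=0.01: p < α → reject H₀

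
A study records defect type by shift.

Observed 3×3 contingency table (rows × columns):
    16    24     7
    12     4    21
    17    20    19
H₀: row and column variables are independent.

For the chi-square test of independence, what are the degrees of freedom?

df = (r−1)(c−1) = (3−1)·(3−1) = 4

degrees of freedom = 4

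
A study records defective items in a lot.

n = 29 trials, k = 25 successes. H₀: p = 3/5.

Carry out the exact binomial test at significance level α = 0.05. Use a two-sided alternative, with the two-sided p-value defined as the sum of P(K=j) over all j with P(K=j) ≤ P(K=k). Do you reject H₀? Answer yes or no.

Exact binomial: n=29, k=25, p₀=3/5=0.6000
P(X=j) = C(n,j)·p₀^j·(1−p₀)^(n−j); p = Σ P(X=j) over j with P(X=j) ≤ P(X=25)
p-value (two-sided) = 0.00372
At α=0.05: p < α → reject H₀

reject H₀: yes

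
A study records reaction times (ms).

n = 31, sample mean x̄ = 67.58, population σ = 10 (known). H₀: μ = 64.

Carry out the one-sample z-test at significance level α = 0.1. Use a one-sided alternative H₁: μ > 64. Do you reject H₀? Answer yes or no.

reject H₀: yes

SE = σ/√n = 10/√31 = 1.7961
z = (x̄−μ₀)/SE = (67.58−64)/1.7961 = 1.9933
p-value (one-sided, H₁ greater) = 0.02312
At α=0.1: p < α → reject H₀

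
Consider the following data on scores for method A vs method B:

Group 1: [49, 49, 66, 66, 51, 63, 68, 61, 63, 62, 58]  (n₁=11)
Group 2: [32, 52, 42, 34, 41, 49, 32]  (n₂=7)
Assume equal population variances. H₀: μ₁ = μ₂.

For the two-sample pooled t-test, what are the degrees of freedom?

df = n₁ + n₂ − 2 = 11 + 7 − 2 = 16

degrees of freedom = 16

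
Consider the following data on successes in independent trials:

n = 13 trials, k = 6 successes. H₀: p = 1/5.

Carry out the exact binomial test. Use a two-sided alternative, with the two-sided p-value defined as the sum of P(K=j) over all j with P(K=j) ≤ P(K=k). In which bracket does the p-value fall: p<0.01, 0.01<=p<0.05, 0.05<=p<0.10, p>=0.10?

Exact binomial: n=13, k=6, p₀=1/5=0.2000
P(X=j) = C(n,j)·p₀^j·(1−p₀)^(n−j); p = Σ P(X=j) over j with P(X=j) ≤ P(X=6)
p-value (two-sided) = 0.03004
→ bracket: 0.01<=p<0.05

p-value bracket: 0.01<=p<0.05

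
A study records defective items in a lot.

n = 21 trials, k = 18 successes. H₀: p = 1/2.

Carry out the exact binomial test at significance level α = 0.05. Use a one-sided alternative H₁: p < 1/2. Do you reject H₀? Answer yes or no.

reject H₀: no

Exact binomial: n=21, k=18, p₀=1/2=0.5000
P(X≤18) from Σ C(n,i)·p₀^i·(1−p₀)^(n−i)
p-value (one-sided, H₁ less) = 0.99989
At α=0.05: p ≥ α → fail to reject H₀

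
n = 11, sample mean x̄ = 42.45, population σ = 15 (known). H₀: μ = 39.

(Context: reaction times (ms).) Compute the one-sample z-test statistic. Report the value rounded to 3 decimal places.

test statistic = 0.763

SE = σ/√n = 15/√11 = 4.5227
z = (x̄−μ₀)/SE = (42.45−39)/4.5227 = 0.7628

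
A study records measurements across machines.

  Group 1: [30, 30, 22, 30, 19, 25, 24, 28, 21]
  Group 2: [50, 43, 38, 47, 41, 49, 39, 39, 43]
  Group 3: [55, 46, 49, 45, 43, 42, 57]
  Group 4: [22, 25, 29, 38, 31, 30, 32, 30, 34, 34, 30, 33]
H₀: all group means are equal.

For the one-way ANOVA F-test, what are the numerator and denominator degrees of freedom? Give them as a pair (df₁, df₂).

k = 4 groups, N = 37 total
df = (k−1, N−k) = (4−1, 37−4) = (3, 33)

degrees of freedom = [3, 33]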